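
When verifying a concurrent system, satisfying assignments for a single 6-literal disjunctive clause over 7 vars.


Step 1: Total=2^7=128
Step 2: Unsat when all 6 false: 2^1=2
Step 3: Sat=128-2=126

126


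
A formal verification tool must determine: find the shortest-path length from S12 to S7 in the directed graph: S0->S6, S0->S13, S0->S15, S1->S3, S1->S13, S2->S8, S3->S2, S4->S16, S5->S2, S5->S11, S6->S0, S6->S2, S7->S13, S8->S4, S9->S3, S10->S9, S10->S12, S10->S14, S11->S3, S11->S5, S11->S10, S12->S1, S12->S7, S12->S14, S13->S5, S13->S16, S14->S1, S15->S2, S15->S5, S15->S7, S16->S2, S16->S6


BFS layer-by-layer from S12:
  dist 0: {S12}
  dist 1: {S1, S7, S14}
  -> S7 reached at distance 1
Shortest path length = 1

1


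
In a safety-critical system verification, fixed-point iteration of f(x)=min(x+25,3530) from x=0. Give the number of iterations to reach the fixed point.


Step 1: x=0, cap=3530, increment=25
Step 2: x grows by 25 each step until capped at 3530; fixed point is x=3530
Step 3: iterations = ceil(3530/25) = 142

142


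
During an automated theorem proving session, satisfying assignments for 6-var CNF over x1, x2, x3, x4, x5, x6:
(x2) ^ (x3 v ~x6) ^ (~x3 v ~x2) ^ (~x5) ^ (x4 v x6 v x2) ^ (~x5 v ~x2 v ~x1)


CNF with 6 clauses over 6 vars (64 assignments).
An assignment satisfies CNF iff every clause has >=1 true literal.
Check each row (bits = x1,x2,x3,x4,x5,x6; clause T/F shown):
  row 0 [000000]: clauses=FTTTFT -> 0
  row 1 [000001]: clauses=FFTTTT -> 0
  row 2 [000010]: clauses=FTTFFT -> 0
  row 3 [000011]: clauses=FFTFTT -> 0
  row 4 [000100]: clauses=FTTTTT -> 0
  (every remaining row is evaluated the same way; all 64 results are listed next)
Full result column, 8 rows per line (x1,x2,x3 fixed per line; x4,x5,x6 runs 000..111 left to right):
  rows 0-7 [x1,x2,x3=000]: 00000000  (ones: 0)
  rows 8-15 [x1,x2,x3=001]: 00000000  (ones: 0)
  rows 16-23 [x1,x2,x3=010]: 10001000  (ones: 2)
  rows 24-31 [x1,x2,x3=011]: 00000000  (ones: 0)
  rows 32-39 [x1,x2,x3=100]: 00000000  (ones: 0)
  rows 40-47 [x1,x2,x3=101]: 00000000  (ones: 0)
  rows 48-55 [x1,x2,x3=110]: 10001000  (ones: 2)
  rows 56-63 [x1,x2,x3=111]: 00000000  (ones: 0)
Satisfying assignments = 0+0+2+0+0+0+2+0 = 4

4


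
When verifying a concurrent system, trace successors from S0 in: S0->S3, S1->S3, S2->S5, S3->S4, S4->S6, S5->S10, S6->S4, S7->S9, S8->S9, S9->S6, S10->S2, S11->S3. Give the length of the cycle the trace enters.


Trace from S0 until a state repeats:
  S0 -> S3 -> S4 -> S6 -> S4
S4 first seen at step 2, revisited at step 4.
Cycle length = 4 - 2 = 2

2


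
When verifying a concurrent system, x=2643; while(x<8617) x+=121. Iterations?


Step 1: x goes from 2643 toward 8617 by 121; the body runs while x<8617, so iterations = ceil((bound-start)/step)
Step 2: Distance=5974
Step 3: ceil(5974/121)=50

50


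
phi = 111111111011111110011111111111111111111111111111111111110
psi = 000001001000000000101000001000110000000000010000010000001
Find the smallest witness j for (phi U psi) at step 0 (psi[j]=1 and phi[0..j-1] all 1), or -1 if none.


(phi U psi) at 0: need smallest j with psi[j]=1 and phi[i]=1 for all i in [0,j).
Scan from step 0:
  step 0: phi=1, psi=0 -> continue
  step 1: phi=1, psi=0 -> continue
  step 2: phi=1, psi=0 -> continue
  step 3: phi=1, psi=0 -> continue
  step 5: psi=1 and phi held for [0,5) -> witness found
Witness step = 5

5


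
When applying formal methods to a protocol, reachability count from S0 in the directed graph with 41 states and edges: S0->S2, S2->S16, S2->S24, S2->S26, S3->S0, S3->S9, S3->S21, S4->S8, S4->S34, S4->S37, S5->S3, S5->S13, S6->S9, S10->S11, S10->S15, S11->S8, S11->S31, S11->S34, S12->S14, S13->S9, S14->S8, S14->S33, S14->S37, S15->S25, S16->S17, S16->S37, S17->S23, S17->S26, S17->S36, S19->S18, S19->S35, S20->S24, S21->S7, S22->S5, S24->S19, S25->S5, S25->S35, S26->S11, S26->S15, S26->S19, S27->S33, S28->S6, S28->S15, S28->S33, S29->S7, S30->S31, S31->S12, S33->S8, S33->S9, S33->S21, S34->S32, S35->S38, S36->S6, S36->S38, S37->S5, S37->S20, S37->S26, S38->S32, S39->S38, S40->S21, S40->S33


BFS from S0:
  layer 0: {S0}
  layer 1: {S2}
  layer 2: {S16, S24, S26}
  layer 3: {S11, S15, S17, S19, S37}
  layer 4: {S5, S8, S18, S20, S23, S25, S31, S34, S35, S36}
  layer 5: {S3, S6, S12, S13, S32, S38}
  layer 6: {S9, S14, S21}
  layer 7: {S7, S33}
Reachable set: {S0, S2, S3, S5, S6, S7, S8, S9, S11, S12, S13, S14, S15, S16, S17, S18, S19, S20, S21, S23, S24, S25, S26, S31, S32, S33, S34, S35, S36, S37, S38}
Count = 31

31


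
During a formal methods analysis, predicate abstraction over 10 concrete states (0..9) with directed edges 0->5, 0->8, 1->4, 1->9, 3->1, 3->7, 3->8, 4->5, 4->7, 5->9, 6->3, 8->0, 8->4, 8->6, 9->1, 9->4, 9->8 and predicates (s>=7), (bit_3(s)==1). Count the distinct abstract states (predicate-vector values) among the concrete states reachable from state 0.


BFS from 0:
Concrete reachable: {0, 1, 3, 4, 5, 6, 7, 8, 9}
Abstract via predicates (s>=7), (bit_3(s)==1):
  (0,0) <- {0, 1, 3, 4, 5, 6}
  (1,0) <- {7}
  (1,1) <- {8, 9}
Distinct abstract states = 3

3


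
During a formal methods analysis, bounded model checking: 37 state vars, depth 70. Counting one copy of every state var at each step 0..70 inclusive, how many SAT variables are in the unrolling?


BMC unrolls to depth k, creating one copy of each state var for steps 0..k.
Step count = 70 + 1 = 71 (steps 0 through 70)
Vars per step = 37
Total = 37 * 71 = 2627

2627


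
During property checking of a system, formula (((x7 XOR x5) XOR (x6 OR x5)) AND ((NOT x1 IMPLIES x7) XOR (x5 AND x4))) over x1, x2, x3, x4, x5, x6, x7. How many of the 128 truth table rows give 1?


Formula: (((x7 XOR x5) XOR (x6 OR x5)) AND ((NOT x1 IMPLIES x7) XOR (x5 AND x4))) over 7 vars (128 rows)
Evaluate each row (x1, x2, x3, x4, x5, x6, x7 as bits, MSB first):
  row 0 [0000000]: (((0 XOR 0) XOR (0 OR 0)) AND ((NOT 0 IMPLIES 0) XOR (0 AND 0))) -> 0
  row 1 [0000001]: (((1 XOR 0) XOR (0 OR 0)) AND ((NOT 0 IMPLIES 1) XOR (0 AND 0))) -> 1
  row 2 [0000010]: (((0 XOR 0) XOR (1 OR 0)) AND ((NOT 0 IMPLIES 0) XOR (0 AND 0))) -> 0
  row 3 [0000011]: (((1 XOR 0) XOR (1 OR 0)) AND ((NOT 0 IMPLIES 1) XOR (0 AND 0))) -> 0
  row 4 [0000100]: (((0 XOR 1) XOR (0 OR 1)) AND ((NOT 0 IMPLIES 0) XOR (1 AND 0))) -> 0
  (every remaining row is evaluated the same way; all 128 results are listed next)
Full result column, 8 rows per line (x1,x2,x3,x4 fixed per line; x5,x6,x7 runs 000..111 left to right):
  rows 0-7 [x1,x2,x3,x4=0000]: 01000101  (ones: 3)
  rows 8-15 [x1,x2,x3,x4=0001]: 01000000  (ones: 1)
  rows 16-23 [x1,x2,x3,x4=0010]: 01000101  (ones: 3)
  rows 24-31 [x1,x2,x3,x4=0011]: 01000000  (ones: 1)
  rows 32-39 [x1,x2,x3,x4=0100]: 01000101  (ones: 3)
  rows 40-47 [x1,x2,x3,x4=0101]: 01000000  (ones: 1)
  rows 48-55 [x1,x2,x3,x4=0110]: 01000101  (ones: 3)
  rows 56-63 [x1,x2,x3,x4=0111]: 01000000  (ones: 1)
  rows 64-71 [x1,x2,x3,x4=1000]: 01100101  (ones: 4)
  rows 72-79 [x1,x2,x3,x4=1001]: 01100000  (ones: 2)
  rows 80-87 [x1,x2,x3,x4=1010]: 01100101  (ones: 4)
  rows 88-95 [x1,x2,x3,x4=1011]: 01100000  (ones: 2)
  rows 96-103 [x1,x2,x3,x4=1100]: 01100101  (ones: 4)
  rows 104-111 [x1,x2,x3,x4=1101]: 01100000  (ones: 2)
  rows 112-119 [x1,x2,x3,x4=1110]: 01100101  (ones: 4)
  rows 120-127 [x1,x2,x3,x4=1111]: 01100000  (ones: 2)
Count of 1-rows = 3+1+3+1+3+1+3+1+4+2+4+2+4+2+4+2 = 40

40


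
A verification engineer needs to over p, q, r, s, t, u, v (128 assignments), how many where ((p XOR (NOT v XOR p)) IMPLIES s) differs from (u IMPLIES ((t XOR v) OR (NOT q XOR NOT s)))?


F1 = ((p XOR (NOT v XOR p)) IMPLIES s)
F2 = (u IMPLIES ((t XOR v) OR (NOT q XOR NOT s)))
Evaluate both on each of 128 rows (bits = p,q,r,s,t,u,v):
  row 0 [0000000]: F1=0 F2=1 (differ) -> 1
  row 1 [0000001]: F1=1 F2=1 -> 0
  row 2 [0000010]: F1=0 F2=0 -> 0
  row 3 [0000011]: F1=1 F2=1 -> 0
  row 4 [0000100]: F1=0 F2=1 (differ) -> 1
  (every remaining row is evaluated the same way; all 128 results are listed next)
Full result column, 8 rows per line (p,q,r,s fixed per line; t,u,v runs 000..111 left to right):
  rows 0-7 [p,q,r,s=0000]: 10001011  (ones: 4)
  rows 8-15 [p,q,r,s=0001]: 00000000  (ones: 0)
  rows 16-23 [p,q,r,s=0010]: 10001011  (ones: 4)
  rows 24-31 [p,q,r,s=0011]: 00000000  (ones: 0)
  rows 32-39 [p,q,r,s=0100]: 10101010  (ones: 4)
  rows 40-47 [p,q,r,s=0101]: 00100001  (ones: 2)
  rows 48-55 [p,q,r,s=0110]: 10101010  (ones: 4)
  rows 56-63 [p,q,r,s=0111]: 00100001  (ones: 2)
  rows 64-71 [p,q,r,s=1000]: 10001011  (ones: 4)
  rows 72-79 [p,q,r,s=1001]: 00000000  (ones: 0)
  rows 80-87 [p,q,r,s=1010]: 10001011  (ones: 4)
  rows 88-95 [p,q,r,s=1011]: 00000000  (ones: 0)
  rows 96-103 [p,q,r,s=1100]: 10101010  (ones: 4)
  rows 104-111 [p,q,r,s=1101]: 00100001  (ones: 2)
  rows 112-119 [p,q,r,s=1110]: 10101010  (ones: 4)
  rows 120-127 [p,q,r,s=1111]: 00100001  (ones: 2)
Disagreements = 4+0+4+0+4+2+4+2+4+0+4+0+4+2+4+2 = 40

40


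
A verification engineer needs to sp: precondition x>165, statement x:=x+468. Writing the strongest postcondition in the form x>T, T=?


Formula: sp(P, x:=E) = exists old_x. (x = E[old_x/x]) AND P[old_x/x] (old_x is the value of x before the assignment; eliminate old_x by solving x = E[old_x/x] for old_x)
Step 1: Precondition P: x>165, i.e. old_x > 165
Step 2: Assignment gives x = old_x + 468, so old_x = x - 468
Step 3: Substitute into P: x - 468 > 165
Step 4: Simplify: x > 165+468 = 633

633


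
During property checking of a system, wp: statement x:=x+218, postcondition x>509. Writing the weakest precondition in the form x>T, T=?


Formula: wp(x:=E, P) = P[E/x] (substitute E for x in postcondition)
Step 1: Postcondition: x>509
Step 2: Substitute x+218 for x: x+218>509
Step 3: Solve for x: x > 509-218 = 291

291


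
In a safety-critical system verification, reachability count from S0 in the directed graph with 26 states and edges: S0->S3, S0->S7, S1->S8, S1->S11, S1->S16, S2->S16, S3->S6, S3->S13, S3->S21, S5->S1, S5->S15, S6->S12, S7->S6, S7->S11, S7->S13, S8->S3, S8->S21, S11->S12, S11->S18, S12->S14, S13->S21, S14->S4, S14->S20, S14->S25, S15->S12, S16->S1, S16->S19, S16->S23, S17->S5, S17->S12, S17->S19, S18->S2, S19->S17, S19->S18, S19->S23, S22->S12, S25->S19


BFS from S0:
  layer 0: {S0}
  layer 1: {S3, S7}
  layer 2: {S6, S11, S13, S21}
  layer 3: {S12, S18}
  layer 4: {S2, S14}
  layer 5: {S4, S16, S20, S25}
  layer 6: {S1, S19, S23}
  layer 7: {S8, S17}
  layer 8: {S5}
  layer 9: {S15}
Reachable set: {S0, S1, S2, S3, S4, S5, S6, S7, S8, S11, S12, S13, S14, S15, S16, S17, S18, S19, S20, S21, S23, S25}
Count = 22

22


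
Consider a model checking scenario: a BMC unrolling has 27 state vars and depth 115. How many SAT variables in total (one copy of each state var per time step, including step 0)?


BMC unrolls to depth k, creating one copy of each state var for steps 0..k.
Step count = 115 + 1 = 116 (steps 0 through 115)
Vars per step = 27
Total = 27 * 116 = 3132

3132


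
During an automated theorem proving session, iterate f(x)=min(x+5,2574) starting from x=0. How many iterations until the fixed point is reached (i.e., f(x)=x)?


Step 1: x=0, cap=2574, increment=5
Step 2: x grows by 5 each step until capped at 2574; fixed point is x=2574
Step 3: iterations = ceil(2574/5) = 515

515


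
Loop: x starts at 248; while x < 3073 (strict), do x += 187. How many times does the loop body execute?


Step 1: x goes from 248 toward 3073 by 187; the body runs while x<3073, so iterations = ceil((bound-start)/step)
Step 2: Distance=2825
Step 3: ceil(2825/187)=16

16


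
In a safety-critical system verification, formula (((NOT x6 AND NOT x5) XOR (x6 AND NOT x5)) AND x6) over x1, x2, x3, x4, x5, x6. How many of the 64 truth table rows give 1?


Formula: (((NOT x6 AND NOT x5) XOR (x6 AND NOT x5)) AND x6) over 6 vars (64 rows)
Evaluate each row (x1, x2, x3, x4, x5, x6 as bits, MSB first):
  row 0 [000000]: (((NOT 0 AND NOT 0) XOR (0 AND NOT 0)) AND 0) -> 0
  row 1 [000001]: (((NOT 1 AND NOT 0) XOR (1 AND NOT 0)) AND 1) -> 1
  row 2 [000010]: (((NOT 0 AND NOT 1) XOR (0 AND NOT 1)) AND 0) -> 0
  row 3 [000011]: (((NOT 1 AND NOT 1) XOR (1 AND NOT 1)) AND 1) -> 0
  row 4 [000100]: (((NOT 0 AND NOT 0) XOR (0 AND NOT 0)) AND 0) -> 0
  (every remaining row is evaluated the same way; all 64 results are listed next)
Full result column, 8 rows per line (x1,x2,x3 fixed per line; x4,x5,x6 runs 000..111 left to right):
  rows 0-7 [x1,x2,x3=000]: 01000100  (ones: 2)
  rows 8-15 [x1,x2,x3=001]: 01000100  (ones: 2)
  rows 16-23 [x1,x2,x3=010]: 01000100  (ones: 2)
  rows 24-31 [x1,x2,x3=011]: 01000100  (ones: 2)
  rows 32-39 [x1,x2,x3=100]: 01000100  (ones: 2)
  rows 40-47 [x1,x2,x3=101]: 01000100  (ones: 2)
  rows 48-55 [x1,x2,x3=110]: 01000100  (ones: 2)
  rows 56-63 [x1,x2,x3=111]: 01000100  (ones: 2)
Count of 1-rows = 2+2+2+2+2+2+2+2 = 16

16


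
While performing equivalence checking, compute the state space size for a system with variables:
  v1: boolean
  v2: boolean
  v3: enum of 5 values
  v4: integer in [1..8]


State space = product of domain sizes of all variables.
Domain sizes:
  v1 (boolean): 2
  v2 (boolean): 2
  v3 (enum of 5 values): 5
  v4 (integer in [1..8]): 8
Product = 2 * 2 * 5 * 8 = 160

160


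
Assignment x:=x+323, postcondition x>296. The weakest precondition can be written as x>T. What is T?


Formula: wp(x:=E, P) = P[E/x] (substitute E for x in postcondition)
Step 1: Postcondition: x>296
Step 2: Substitute x+323 for x: x+323>296
Step 3: Solve for x: x > 296-323 = -27

-27


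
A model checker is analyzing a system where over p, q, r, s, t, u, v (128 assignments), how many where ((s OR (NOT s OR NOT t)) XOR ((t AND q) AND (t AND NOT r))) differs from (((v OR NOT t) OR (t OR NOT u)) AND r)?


F1 = ((s OR (NOT s OR NOT t)) XOR ((t AND q) AND (t AND NOT r)))
F2 = (((v OR NOT t) OR (t OR NOT u)) AND r)
Evaluate both on each of 128 rows (bits = p,q,r,s,t,u,v):
  row 0 [0000000]: F1=1 F2=0 (differ) -> 1
  row 1 [0000001]: F1=1 F2=0 (differ) -> 1
  row 2 [0000010]: F1=1 F2=0 (differ) -> 1
  row 3 [0000011]: F1=1 F2=0 (differ) -> 1
  row 4 [0000100]: F1=1 F2=0 (differ) -> 1
  (every remaining row is evaluated the same way; all 128 results are listed next)
Full result column, 8 rows per line (p,q,r,s fixed per line; t,u,v runs 000..111 left to right):
  rows 0-7 [p,q,r,s=0000]: 11111111  (ones: 8)
  rows 8-15 [p,q,r,s=0001]: 11111111  (ones: 8)
  rows 16-23 [p,q,r,s=0010]: 00000000  (ones: 0)
  rows 24-31 [p,q,r,s=0011]: 00000000  (ones: 0)
  rows 32-39 [p,q,r,s=0100]: 11110000  (ones: 4)
  rows 40-47 [p,q,r,s=0101]: 11110000  (ones: 4)
  rows 48-55 [p,q,r,s=0110]: 00000000  (ones: 0)
  rows 56-63 [p,q,r,s=0111]: 00000000  (ones: 0)
  rows 64-71 [p,q,r,s=1000]: 11111111  (ones: 8)
  rows 72-79 [p,q,r,s=1001]: 11111111  (ones: 8)
  rows 80-87 [p,q,r,s=1010]: 00000000  (ones: 0)
  rows 88-95 [p,q,r,s=1011]: 00000000  (ones: 0)
  rows 96-103 [p,q,r,s=1100]: 11110000  (ones: 4)
  rows 104-111 [p,q,r,s=1101]: 11110000  (ones: 4)
  rows 112-119 [p,q,r,s=1110]: 00000000  (ones: 0)
  rows 120-127 [p,q,r,s=1111]: 00000000  (ones: 0)
Disagreements = 8+8+0+0+4+4+0+0+8+8+0+0+4+4+0+0 = 48

48


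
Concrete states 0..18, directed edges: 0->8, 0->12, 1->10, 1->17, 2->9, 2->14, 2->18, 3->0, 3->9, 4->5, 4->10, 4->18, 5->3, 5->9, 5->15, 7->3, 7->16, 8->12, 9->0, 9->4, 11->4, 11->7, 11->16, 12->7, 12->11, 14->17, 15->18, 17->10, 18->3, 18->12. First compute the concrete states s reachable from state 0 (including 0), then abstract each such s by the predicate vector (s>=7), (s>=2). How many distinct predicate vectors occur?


BFS from 0:
Concrete reachable: {0, 3, 4, 5, 7, 8, 9, 10, 11, 12, 15, 16, 18}
Abstract via predicates (s>=7), (s>=2):
  (0,0) <- {0}
  (0,1) <- {3, 4, 5}
  (1,1) <- {7, 8, 9, 10, 11, 12, 15, 16, 18}
Distinct abstract states = 3

3


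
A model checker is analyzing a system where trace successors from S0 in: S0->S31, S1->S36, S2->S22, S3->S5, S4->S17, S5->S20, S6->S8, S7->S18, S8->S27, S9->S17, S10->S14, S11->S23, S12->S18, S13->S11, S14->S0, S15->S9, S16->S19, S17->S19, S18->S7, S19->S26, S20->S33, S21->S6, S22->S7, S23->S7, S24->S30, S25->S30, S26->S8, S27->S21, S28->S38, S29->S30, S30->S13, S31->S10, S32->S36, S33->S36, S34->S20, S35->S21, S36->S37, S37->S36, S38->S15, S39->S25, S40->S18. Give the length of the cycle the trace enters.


Trace from S0 until a state repeats:
  S0 -> S31 -> S10 -> S14 -> S0
S0 first seen at step 0, revisited at step 4.
Cycle length = 4 - 0 = 4

4


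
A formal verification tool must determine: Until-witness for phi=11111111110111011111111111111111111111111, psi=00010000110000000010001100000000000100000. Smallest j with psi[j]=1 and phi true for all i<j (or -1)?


(phi U psi) at 0: need smallest j with psi[j]=1 and phi[i]=1 for all i in [0,j).
Scan from step 0:
  step 0: phi=1, psi=0 -> continue
  step 1: phi=1, psi=0 -> continue
  step 2: phi=1, psi=0 -> continue
  step 3: psi=1 and phi held for [0,3) -> witness found
Witness step = 3

3


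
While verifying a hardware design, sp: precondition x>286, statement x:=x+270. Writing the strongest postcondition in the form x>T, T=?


Formula: sp(P, x:=E) = exists old_x. (x = E[old_x/x]) AND P[old_x/x] (old_x is the value of x before the assignment; eliminate old_x by solving x = E[old_x/x] for old_x)
Step 1: Precondition P: x>286, i.e. old_x > 286
Step 2: Assignment gives x = old_x + 270, so old_x = x - 270
Step 3: Substitute into P: x - 270 > 286
Step 4: Simplify: x > 286+270 = 556

556


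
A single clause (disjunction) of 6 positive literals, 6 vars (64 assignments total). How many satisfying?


Step 1: Total=2^6=64
Step 2: Unsat when all 6 false: 2^0=1
Step 3: Sat=64-1=63

63


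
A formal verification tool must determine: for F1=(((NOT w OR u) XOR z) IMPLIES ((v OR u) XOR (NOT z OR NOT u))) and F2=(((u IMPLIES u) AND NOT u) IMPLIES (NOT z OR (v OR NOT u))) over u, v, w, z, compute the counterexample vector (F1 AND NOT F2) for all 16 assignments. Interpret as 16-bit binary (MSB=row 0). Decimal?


F1 = (((NOT w OR u) XOR z) IMPLIES ((v OR u) XOR (NOT z OR NOT u)))
F2 = (((u IMPLIES u) AND NOT u) IMPLIES (NOT z OR (v OR NOT u)))
Counterexample to F1=>F2 is where F1=1 and F2=0.
Evaluate each row (bits = u,v,w,z, MSB first):
  row 0 [0000]: F1=1 F2=1 -> F1&~F2 -> 0
  row 1 [0001]: F1=1 F2=1 -> F1&~F2 -> 0
  row 2 [0010]: F1=1 F2=1 -> F1&~F2 -> 0
  row 3 [0011]: F1=1 F2=1 -> F1&~F2 -> 0
  row 4 [0100]: F1=0 F2=1 -> F1&~F2 -> 0
  row 5 [0101]: F1=1 F2=1 -> F1&~F2 -> 0
  row 6 [0110]: F1=1 F2=1 -> F1&~F2 -> 0
  row 7 [0111]: F1=0 F2=1 -> F1&~F2 -> 0
  row 8 [1000]: F1=0 F2=1 -> F1&~F2 -> 0
  row 9 [1001]: F1=1 F2=1 -> F1&~F2 -> 0
  row 10 [1010]: F1=0 F2=1 -> F1&~F2 -> 0
  row 11 [1011]: F1=1 F2=1 -> F1&~F2 -> 0
  row 12 [1100]: F1=0 F2=1 -> F1&~F2 -> 0
  row 13 [1101]: F1=1 F2=1 -> F1&~F2 -> 0
  row 14 [1110]: F1=0 F2=1 -> F1&~F2 -> 0
  row 15 [1111]: F1=1 F2=1 -> F1&~F2 -> 0
Full result column, 4 rows per line (u,v fixed per line; w,z runs 00..11 left to right):
  rows 0-3 [u,v=00]: 0000  = hex 0
  rows 4-7 [u,v=01]: 0000  = hex 0
  rows 8-11 [u,v=10]: 0000  = hex 0
  rows 12-15 [u,v=11]: 0000  = hex 0
Counterexample vector (row 0 .. row 15) = 0000000000000000
Output column grouped in 4s = 0000 0000 0000 0000 = 0x0000
Convert to decimal digit by digit (value = value*16 + digit):
  0 -> 0
  0*16 + 0 = 0
  0*16 + 0 = 0
  0*16 + 0 = 0
Decimal = 0

0


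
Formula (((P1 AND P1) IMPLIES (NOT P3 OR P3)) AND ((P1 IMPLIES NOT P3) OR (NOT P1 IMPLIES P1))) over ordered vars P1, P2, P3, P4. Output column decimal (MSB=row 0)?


Formula: (((P1 AND P1) IMPLIES (NOT P3 OR P3)) AND ((P1 IMPLIES NOT P3) OR (NOT P1 IMPLIES P1))) over P1, P2, P3, P4 (16 rows)
Evaluate each row (bits = P1,P2,P3,P4, MSB first):
  row 0 [0000]: (((0 AND 0) IMPLIES (NOT 0 OR 0)) AND ((0 IMPLIES NOT 0) OR (NOT 0 IMPLIES 0))) -> 1
  row 1 [0001]: (((0 AND 0) IMPLIES (NOT 0 OR 0)) AND ((0 IMPLIES NOT 0) OR (NOT 0 IMPLIES 0))) -> 1
  row 2 [0010]: (((0 AND 0) IMPLIES (NOT 1 OR 1)) AND ((0 IMPLIES NOT 1) OR (NOT 0 IMPLIES 0))) -> 1
  row 3 [0011]: (((0 AND 0) IMPLIES (NOT 1 OR 1)) AND ((0 IMPLIES NOT 1) OR (NOT 0 IMPLIES 0))) -> 1
  row 4 [0100]: (((0 AND 0) IMPLIES (NOT 0 OR 0)) AND ((0 IMPLIES NOT 0) OR (NOT 0 IMPLIES 0))) -> 1
  row 5 [0101]: (((0 AND 0) IMPLIES (NOT 0 OR 0)) AND ((0 IMPLIES NOT 0) OR (NOT 0 IMPLIES 0))) -> 1
  row 6 [0110]: (((0 AND 0) IMPLIES (NOT 1 OR 1)) AND ((0 IMPLIES NOT 1) OR (NOT 0 IMPLIES 0))) -> 1
  row 7 [0111]: (((0 AND 0) IMPLIES (NOT 1 OR 1)) AND ((0 IMPLIES NOT 1) OR (NOT 0 IMPLIES 0))) -> 1
  row 8 [1000]: (((1 AND 1) IMPLIES (NOT 0 OR 0)) AND ((1 IMPLIES NOT 0) OR (NOT 1 IMPLIES 1))) -> 1
  row 9 [1001]: (((1 AND 1) IMPLIES (NOT 0 OR 0)) AND ((1 IMPLIES NOT 0) OR (NOT 1 IMPLIES 1))) -> 1
  row 10 [1010]: (((1 AND 1) IMPLIES (NOT 1 OR 1)) AND ((1 IMPLIES NOT 1) OR (NOT 1 IMPLIES 1))) -> 1
  row 11 [1011]: (((1 AND 1) IMPLIES (NOT 1 OR 1)) AND ((1 IMPLIES NOT 1) OR (NOT 1 IMPLIES 1))) -> 1
  row 12 [1100]: (((1 AND 1) IMPLIES (NOT 0 OR 0)) AND ((1 IMPLIES NOT 0) OR (NOT 1 IMPLIES 1))) -> 1
  row 13 [1101]: (((1 AND 1) IMPLIES (NOT 0 OR 0)) AND ((1 IMPLIES NOT 0) OR (NOT 1 IMPLIES 1))) -> 1
  row 14 [1110]: (((1 AND 1) IMPLIES (NOT 1 OR 1)) AND ((1 IMPLIES NOT 1) OR (NOT 1 IMPLIES 1))) -> 1
  row 15 [1111]: (((1 AND 1) IMPLIES (NOT 1 OR 1)) AND ((1 IMPLIES NOT 1) OR (NOT 1 IMPLIES 1))) -> 1
Full result column, 4 rows per line (P1,P2 fixed per line; P3,P4 runs 00..11 left to right):
  rows 0-3 [P1,P2=00]: 1111  = hex F
  rows 4-7 [P1,P2=01]: 1111  = hex F
  rows 8-11 [P1,P2=10]: 1111  = hex F
  rows 12-15 [P1,P2=11]: 1111  = hex F
Output column (row 0 .. row 15) = 1111111111111111
Output column grouped in 4s = 1111 1111 1111 1111 = 0xFFFF
Convert to decimal digit by digit (value = value*16 + digit):
  F -> 15
  15*16 + 15 (F) = 255
  255*16 + 15 (F) = 4095
  4095*16 + 15 (F) = 65535
Decimal = 65535

65535


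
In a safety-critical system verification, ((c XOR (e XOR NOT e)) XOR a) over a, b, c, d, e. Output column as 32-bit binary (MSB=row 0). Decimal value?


Formula: ((c XOR (e XOR NOT e)) XOR a) over a, b, c, d, e (32 rows)
Evaluate each row (bits = a,b,c,d,e, MSB first):
  row 0 [00000]: ((0 XOR (0 XOR NOT 0)) XOR 0) -> 1
  row 1 [00001]: ((0 XOR (1 XOR NOT 1)) XOR 0) -> 1
  row 2 [00010]: ((0 XOR (0 XOR NOT 0)) XOR 0) -> 1
  row 3 [00011]: ((0 XOR (1 XOR NOT 1)) XOR 0) -> 1
  row 4 [00100]: ((1 XOR (0 XOR NOT 0)) XOR 0) -> 0
  row 5 [00101]: ((1 XOR (1 XOR NOT 1)) XOR 0) -> 0
  row 6 [00110]: ((1 XOR (0 XOR NOT 0)) XOR 0) -> 0
  row 7 [00111]: ((1 XOR (1 XOR NOT 1)) XOR 0) -> 0
  row 8 [01000]: ((0 XOR (0 XOR NOT 0)) XOR 0) -> 1
  row 9 [01001]: ((0 XOR (1 XOR NOT 1)) XOR 0) -> 1
  row 10 [01010]: ((0 XOR (0 XOR NOT 0)) XOR 0) -> 1
  row 11 [01011]: ((0 XOR (1 XOR NOT 1)) XOR 0) -> 1
  row 12 [01100]: ((1 XOR (0 XOR NOT 0)) XOR 0) -> 0
  row 13 [01101]: ((1 XOR (1 XOR NOT 1)) XOR 0) -> 0
  row 14 [01110]: ((1 XOR (0 XOR NOT 0)) XOR 0) -> 0
  row 15 [01111]: ((1 XOR (1 XOR NOT 1)) XOR 0) -> 0
  row 16 [10000]: ((0 XOR (0 XOR NOT 0)) XOR 1) -> 0
  row 17 [10001]: ((0 XOR (1 XOR NOT 1)) XOR 1) -> 0
  row 18 [10010]: ((0 XOR (0 XOR NOT 0)) XOR 1) -> 0
  row 19 [10011]: ((0 XOR (1 XOR NOT 1)) XOR 1) -> 0
  row 20 [10100]: ((1 XOR (0 XOR NOT 0)) XOR 1) -> 1
  row 21 [10101]: ((1 XOR (1 XOR NOT 1)) XOR 1) -> 1
  row 22 [10110]: ((1 XOR (0 XOR NOT 0)) XOR 1) -> 1
  row 23 [10111]: ((1 XOR (1 XOR NOT 1)) XOR 1) -> 1
  row 24 [11000]: ((0 XOR (0 XOR NOT 0)) XOR 1) -> 0
  row 25 [11001]: ((0 XOR (1 XOR NOT 1)) XOR 1) -> 0
  row 26 [11010]: ((0 XOR (0 XOR NOT 0)) XOR 1) -> 0
  row 27 [11011]: ((0 XOR (1 XOR NOT 1)) XOR 1) -> 0
  row 28 [11100]: ((1 XOR (0 XOR NOT 0)) XOR 1) -> 1
  row 29 [11101]: ((1 XOR (1 XOR NOT 1)) XOR 1) -> 1
  row 30 [11110]: ((1 XOR (0 XOR NOT 0)) XOR 1) -> 1
  row 31 [11111]: ((1 XOR (1 XOR NOT 1)) XOR 1) -> 1
Full result column, 4 rows per line (a,b,c fixed per line; d,e runs 00..11 left to right):
  rows 0-3 [a,b,c=000]: 1111  = hex F
  rows 4-7 [a,b,c=001]: 0000  = hex 0
  rows 8-11 [a,b,c=010]: 1111  = hex F
  rows 12-15 [a,b,c=011]: 0000  = hex 0
  rows 16-19 [a,b,c=100]: 0000  = hex 0
  rows 20-23 [a,b,c=101]: 1111  = hex F
  rows 24-27 [a,b,c=110]: 0000  = hex 0
  rows 28-31 [a,b,c=111]: 1111  = hex F
Output column (row 0 .. row 31) = 11110000111100000000111100001111
Output column grouped in 4s = 1111 0000 1111 0000 0000 1111 0000 1111 = 0xF0F00F0F
Convert to decimal digit by digit (value = value*16 + digit):
  F -> 15
  15*16 + 0 = 240
  240*16 + 15 (F) = 3855
  3855*16 + 0 = 61680
  61680*16 + 0 = 986880
  986880*16 + 15 (F) = 15790095
  15790095*16 + 0 = 252641520
  252641520*16 + 15 (F) = 4042264335
Decimal = 4042264335

4042264335


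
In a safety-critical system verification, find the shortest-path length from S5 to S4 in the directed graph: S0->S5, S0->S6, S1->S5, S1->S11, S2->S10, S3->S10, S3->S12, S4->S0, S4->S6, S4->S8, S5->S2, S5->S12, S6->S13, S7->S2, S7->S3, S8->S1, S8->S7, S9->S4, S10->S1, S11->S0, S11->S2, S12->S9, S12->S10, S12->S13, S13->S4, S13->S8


BFS layer-by-layer from S5:
  dist 0: {S5}
  dist 1: {S2, S12}
  dist 2: {S9, S10, S13}
  dist 3: {S1, S4, S8}
  -> S4 reached at distance 3
Shortest path length = 3

3


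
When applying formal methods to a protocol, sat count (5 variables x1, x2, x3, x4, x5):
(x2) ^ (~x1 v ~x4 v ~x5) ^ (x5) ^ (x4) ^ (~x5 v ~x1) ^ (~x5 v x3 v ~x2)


CNF with 6 clauses over 5 vars (32 assignments).
An assignment satisfies CNF iff every clause has >=1 true literal.
Check each row (bits = x1,x2,x3,x4,x5; clause T/F shown):
  row 0 [00000]: clauses=FTFFTT -> 0
  row 1 [00001]: clauses=FTTFTT -> 0
  row 2 [00010]: clauses=FTFTTT -> 0
  row 3 [00011]: clauses=FTTTTT -> 0
  row 4 [00100]: clauses=FTFFTT -> 0
  row 5 [00101]: clauses=FTTFTT -> 0
  row 6 [00110]: clauses=FTFTTT -> 0
  row 7 [00111]: clauses=FTTTTT -> 0
  row 8 [01000]: clauses=TTFFTT -> 0
  row 9 [01001]: clauses=TTTFTF -> 0
  row 10 [01010]: clauses=TTFTTT -> 0
  row 11 [01011]: clauses=TTTTTF -> 0
  row 12 [01100]: clauses=TTFFTT -> 0
  row 13 [01101]: clauses=TTTFTT -> 0
  row 14 [01110]: clauses=TTFTTT -> 0
  row 15 [01111]: clauses=TTTTTT -> 1
  row 16 [10000]: clauses=FTFFTT -> 0
  row 17 [10001]: clauses=FTTFFT -> 0
  row 18 [10010]: clauses=FTFTTT -> 0
  row 19 [10011]: clauses=FFTTFT -> 0
  row 20 [10100]: clauses=FTFFTT -> 0
  row 21 [10101]: clauses=FTTFFT -> 0
  row 22 [10110]: clauses=FTFTTT -> 0
  row 23 [10111]: clauses=FFTTFT -> 0
  row 24 [11000]: clauses=TTFFTT -> 0
  row 25 [11001]: clauses=TTTFFF -> 0
  row 26 [11010]: clauses=TTFTTT -> 0
  row 27 [11011]: clauses=TFTTFF -> 0
  row 28 [11100]: clauses=TTFFTT -> 0
  row 29 [11101]: clauses=TTTFFT -> 0
  row 30 [11110]: clauses=TTFTTT -> 0
  row 31 [11111]: clauses=TFTTFT -> 0
Full result column, 8 rows per line (x1,x2 fixed per line; x3,x4,x5 runs 000..111 left to right):
  rows 0-7 [x1,x2=00]: 00000000  (ones: 0)
  rows 8-15 [x1,x2=01]: 00000001  (ones: 1)
  rows 16-23 [x1,x2=10]: 00000000  (ones: 0)
  rows 24-31 [x1,x2=11]: 00000000  (ones: 0)
Satisfying assignments = 0+1+0+0 = 1

1


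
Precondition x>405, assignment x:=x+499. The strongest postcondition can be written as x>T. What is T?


Formula: sp(P, x:=E) = exists old_x. (x = E[old_x/x]) AND P[old_x/x] (old_x is the value of x before the assignment; eliminate old_x by solving x = E[old_x/x] for old_x)
Step 1: Precondition P: x>405, i.e. old_x > 405
Step 2: Assignment gives x = old_x + 499, so old_x = x - 499
Step 3: Substitute into P: x - 499 > 405
Step 4: Simplify: x > 405+499 = 904

904


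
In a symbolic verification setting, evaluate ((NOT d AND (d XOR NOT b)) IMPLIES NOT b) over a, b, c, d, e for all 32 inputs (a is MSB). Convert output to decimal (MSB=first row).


Formula: ((NOT d AND (d XOR NOT b)) IMPLIES NOT b) over a, b, c, d, e (32 rows)
Evaluate each row (bits = a,b,c,d,e, MSB first):
  row 0 [00000]: ((NOT 0 AND (0 XOR NOT 0)) IMPLIES NOT 0) -> 1
  row 1 [00001]: ((NOT 0 AND (0 XOR NOT 0)) IMPLIES NOT 0) -> 1
  row 2 [00010]: ((NOT 1 AND (1 XOR NOT 0)) IMPLIES NOT 0) -> 1
  row 3 [00011]: ((NOT 1 AND (1 XOR NOT 0)) IMPLIES NOT 0) -> 1
  row 4 [00100]: ((NOT 0 AND (0 XOR NOT 0)) IMPLIES NOT 0) -> 1
  row 5 [00101]: ((NOT 0 AND (0 XOR NOT 0)) IMPLIES NOT 0) -> 1
  row 6 [00110]: ((NOT 1 AND (1 XOR NOT 0)) IMPLIES NOT 0) -> 1
  row 7 [00111]: ((NOT 1 AND (1 XOR NOT 0)) IMPLIES NOT 0) -> 1
  row 8 [01000]: ((NOT 0 AND (0 XOR NOT 1)) IMPLIES NOT 1) -> 1
  row 9 [01001]: ((NOT 0 AND (0 XOR NOT 1)) IMPLIES NOT 1) -> 1
  row 10 [01010]: ((NOT 1 AND (1 XOR NOT 1)) IMPLIES NOT 1) -> 1
  row 11 [01011]: ((NOT 1 AND (1 XOR NOT 1)) IMPLIES NOT 1) -> 1
  row 12 [01100]: ((NOT 0 AND (0 XOR NOT 1)) IMPLIES NOT 1) -> 1
  row 13 [01101]: ((NOT 0 AND (0 XOR NOT 1)) IMPLIES NOT 1) -> 1
  row 14 [01110]: ((NOT 1 AND (1 XOR NOT 1)) IMPLIES NOT 1) -> 1
  row 15 [01111]: ((NOT 1 AND (1 XOR NOT 1)) IMPLIES NOT 1) -> 1
  row 16 [10000]: ((NOT 0 AND (0 XOR NOT 0)) IMPLIES NOT 0) -> 1
  row 17 [10001]: ((NOT 0 AND (0 XOR NOT 0)) IMPLIES NOT 0) -> 1
  row 18 [10010]: ((NOT 1 AND (1 XOR NOT 0)) IMPLIES NOT 0) -> 1
  row 19 [10011]: ((NOT 1 AND (1 XOR NOT 0)) IMPLIES NOT 0) -> 1
  row 20 [10100]: ((NOT 0 AND (0 XOR NOT 0)) IMPLIES NOT 0) -> 1
  row 21 [10101]: ((NOT 0 AND (0 XOR NOT 0)) IMPLIES NOT 0) -> 1
  row 22 [10110]: ((NOT 1 AND (1 XOR NOT 0)) IMPLIES NOT 0) -> 1
  row 23 [10111]: ((NOT 1 AND (1 XOR NOT 0)) IMPLIES NOT 0) -> 1
  row 24 [11000]: ((NOT 0 AND (0 XOR NOT 1)) IMPLIES NOT 1) -> 1
  row 25 [11001]: ((NOT 0 AND (0 XOR NOT 1)) IMPLIES NOT 1) -> 1
  row 26 [11010]: ((NOT 1 AND (1 XOR NOT 1)) IMPLIES NOT 1) -> 1
  row 27 [11011]: ((NOT 1 AND (1 XOR NOT 1)) IMPLIES NOT 1) -> 1
  row 28 [11100]: ((NOT 0 AND (0 XOR NOT 1)) IMPLIES NOT 1) -> 1
  row 29 [11101]: ((NOT 0 AND (0 XOR NOT 1)) IMPLIES NOT 1) -> 1
  row 30 [11110]: ((NOT 1 AND (1 XOR NOT 1)) IMPLIES NOT 1) -> 1
  row 31 [11111]: ((NOT 1 AND (1 XOR NOT 1)) IMPLIES NOT 1) -> 1
Full result column, 4 rows per line (a,b,c fixed per line; d,e runs 00..11 left to right):
  rows 0-3 [a,b,c=000]: 1111  = hex F
  rows 4-7 [a,b,c=001]: 1111  = hex F
  rows 8-11 [a,b,c=010]: 1111  = hex F
  rows 12-15 [a,b,c=011]: 1111  = hex F
  rows 16-19 [a,b,c=100]: 1111  = hex F
  rows 20-23 [a,b,c=101]: 1111  = hex F
  rows 24-27 [a,b,c=110]: 1111  = hex F
  rows 28-31 [a,b,c=111]: 1111  = hex F
Output column (row 0 .. row 31) = 11111111111111111111111111111111
Output column grouped in 4s = 1111 1111 1111 1111 1111 1111 1111 1111 = 0xFFFFFFFF
Convert to decimal digit by digit (value = value*16 + digit):
  F -> 15
  15*16 + 15 (F) = 255
  255*16 + 15 (F) = 4095
  4095*16 + 15 (F) = 65535
  65535*16 + 15 (F) = 1048575
  1048575*16 + 15 (F) = 16777215
  16777215*16 + 15 (F) = 268435455
  268435455*16 + 15 (F) = 4294967295
Decimal = 4294967295

4294967295


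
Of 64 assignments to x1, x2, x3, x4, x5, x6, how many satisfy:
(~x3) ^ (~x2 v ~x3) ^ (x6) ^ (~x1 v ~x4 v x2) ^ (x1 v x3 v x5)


CNF with 5 clauses over 6 vars (64 assignments).
An assignment satisfies CNF iff every clause has >=1 true literal.
Check each row (bits = x1,x2,x3,x4,x5,x6; clause T/F shown):
  row 0 [000000]: clauses=TTFTF -> 0
  row 1 [000001]: clauses=TTTTF -> 0
  row 2 [000010]: clauses=TTFTT -> 0
  row 3 [000011]: clauses=TTTTT -> 1
  row 4 [000100]: clauses=TTFTF -> 0
  (every remaining row is evaluated the same way; all 64 results are listed next)
Full result column, 8 rows per line (x1,x2,x3 fixed per line; x4,x5,x6 runs 000..111 left to right):
  rows 0-7 [x1,x2,x3=000]: 00010001  (ones: 2)
  rows 8-15 [x1,x2,x3=001]: 00000000  (ones: 0)
  rows 16-23 [x1,x2,x3=010]: 00010001  (ones: 2)
  rows 24-31 [x1,x2,x3=011]: 00000000  (ones: 0)
  rows 32-39 [x1,x2,x3=100]: 01010000  (ones: 2)
  rows 40-47 [x1,x2,x3=101]: 00000000  (ones: 0)
  rows 48-55 [x1,x2,x3=110]: 01010101  (ones: 4)
  rows 56-63 [x1,x2,x3=111]: 00000000  (ones: 0)
Satisfying assignments = 2+0+2+0+2+0+4+0 = 10

10


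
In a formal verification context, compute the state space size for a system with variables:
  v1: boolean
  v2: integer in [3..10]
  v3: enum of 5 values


State space = product of domain sizes of all variables.
Domain sizes:
  v1 (boolean): 2
  v2 (integer in [3..10]): 8
  v3 (enum of 5 values): 5
Product = 2 * 8 * 5 = 80

80


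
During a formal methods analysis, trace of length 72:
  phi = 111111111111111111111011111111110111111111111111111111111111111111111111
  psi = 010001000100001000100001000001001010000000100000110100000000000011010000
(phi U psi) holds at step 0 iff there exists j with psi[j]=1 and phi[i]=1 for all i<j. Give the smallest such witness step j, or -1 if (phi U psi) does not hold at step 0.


(phi U psi) at 0: need smallest j with psi[j]=1 and phi[i]=1 for all i in [0,j).
Scan from step 0:
  step 0: phi=1, psi=0 -> continue
  step 1: psi=1 and phi held for [0,1) -> witness found
Witness step = 1

1


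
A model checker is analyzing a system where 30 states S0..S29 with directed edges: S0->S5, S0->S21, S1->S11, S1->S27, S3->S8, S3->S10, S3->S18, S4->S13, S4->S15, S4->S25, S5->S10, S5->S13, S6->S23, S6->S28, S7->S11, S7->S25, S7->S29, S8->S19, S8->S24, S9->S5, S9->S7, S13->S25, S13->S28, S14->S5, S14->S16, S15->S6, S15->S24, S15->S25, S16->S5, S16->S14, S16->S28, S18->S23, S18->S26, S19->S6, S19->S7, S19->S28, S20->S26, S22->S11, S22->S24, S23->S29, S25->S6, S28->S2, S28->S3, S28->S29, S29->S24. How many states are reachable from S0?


BFS from S0:
  layer 0: {S0}
  layer 1: {S5, S21}
  layer 2: {S10, S13}
  layer 3: {S25, S28}
  layer 4: {S2, S3, S6, S29}
  layer 5: {S8, S18, S23, S24}
  layer 6: {S19, S26}
  layer 7: {S7}
  layer 8: {S11}
Reachable set: {S0, S2, S3, S5, S6, S7, S8, S10, S11, S13, S18, S19, S21, S23, S24, S25, S26, S28, S29}
Count = 19

19


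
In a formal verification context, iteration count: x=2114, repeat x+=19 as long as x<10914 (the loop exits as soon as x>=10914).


Step 1: x goes from 2114 toward 10914 by 19; the body runs while x<10914, so iterations = ceil((bound-start)/step)
Step 2: Distance=8800
Step 3: ceil(8800/19)=464

464


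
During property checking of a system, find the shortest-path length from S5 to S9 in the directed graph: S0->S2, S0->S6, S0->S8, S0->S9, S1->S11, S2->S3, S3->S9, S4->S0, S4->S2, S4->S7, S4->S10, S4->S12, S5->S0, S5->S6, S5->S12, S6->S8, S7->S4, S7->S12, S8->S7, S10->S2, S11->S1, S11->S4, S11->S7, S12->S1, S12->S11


BFS layer-by-layer from S5:
  dist 0: {S5}
  dist 1: {S0, S6, S12}
  dist 2: {S1, S2, S8, S9, S11}
  -> S9 reached at distance 2
Shortest path length = 2

2


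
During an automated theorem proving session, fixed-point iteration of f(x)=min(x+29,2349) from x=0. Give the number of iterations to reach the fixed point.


Step 1: x=0, cap=2349, increment=29
Step 2: x grows by 29 each step until capped at 2349; fixed point is x=2349
Step 3: iterations = ceil(2349/29) = 81

81


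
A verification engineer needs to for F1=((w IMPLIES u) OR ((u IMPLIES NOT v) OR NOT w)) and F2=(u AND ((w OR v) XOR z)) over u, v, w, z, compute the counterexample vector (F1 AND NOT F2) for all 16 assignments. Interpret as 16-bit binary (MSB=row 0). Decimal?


F1 = ((w IMPLIES u) OR ((u IMPLIES NOT v) OR NOT w))
F2 = (u AND ((w OR v) XOR z))
Counterexample to F1=>F2 is where F1=1 and F2=0.
Evaluate each row (bits = u,v,w,z, MSB first):
  row 0 [0000]: F1=1 F2=0 -> F1&~F2 -> 1
  row 1 [0001]: F1=1 F2=0 -> F1&~F2 -> 1
  row 2 [0010]: F1=1 F2=0 -> F1&~F2 -> 1
  row 3 [0011]: F1=1 F2=0 -> F1&~F2 -> 1
  row 4 [0100]: F1=1 F2=0 -> F1&~F2 -> 1
  row 5 [0101]: F1=1 F2=0 -> F1&~F2 -> 1
  row 6 [0110]: F1=1 F2=0 -> F1&~F2 -> 1
  row 7 [0111]: F1=1 F2=0 -> F1&~F2 -> 1
  row 8 [1000]: F1=1 F2=0 -> F1&~F2 -> 1
  row 9 [1001]: F1=1 F2=1 -> F1&~F2 -> 0
  row 10 [1010]: F1=1 F2=1 -> F1&~F2 -> 0
  row 11 [1011]: F1=1 F2=0 -> F1&~F2 -> 1
  row 12 [1100]: F1=1 F2=1 -> F1&~F2 -> 0
  row 13 [1101]: F1=1 F2=0 -> F1&~F2 -> 1
  row 14 [1110]: F1=1 F2=1 -> F1&~F2 -> 0
  row 15 [1111]: F1=1 F2=0 -> F1&~F2 -> 1
Full result column, 4 rows per line (u,v fixed per line; w,z runs 00..11 left to right):
  rows 0-3 [u,v=00]: 1111  = hex F
  rows 4-7 [u,v=01]: 1111  = hex F
  rows 8-11 [u,v=10]: 1001  = hex 9
  rows 12-15 [u,v=11]: 0101  = hex 5
Counterexample vector (row 0 .. row 15) = 1111111110010101
Output column grouped in 4s = 1111 1111 1001 0101 = 0xFF95
Convert to decimal digit by digit (value = value*16 + digit):
  F -> 15
  15*16 + 15 (F) = 255
  255*16 + 9 = 4089
  4089*16 + 5 = 65429
Decimal = 65429

65429


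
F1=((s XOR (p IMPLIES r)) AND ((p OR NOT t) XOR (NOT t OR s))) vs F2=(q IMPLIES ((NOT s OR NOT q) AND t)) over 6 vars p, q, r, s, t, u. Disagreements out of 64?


F1 = ((s XOR (p IMPLIES r)) AND ((p OR NOT t) XOR (NOT t OR s)))
F2 = (q IMPLIES ((NOT s OR NOT q) AND t))
Evaluate both on each of 64 rows (bits = p,q,r,s,t,u):
  row 0 [000000]: F1=0 F2=1 (differ) -> 1
  row 1 [000001]: F1=0 F2=1 (differ) -> 1
  row 2 [000010]: F1=0 F2=1 (differ) -> 1
  row 3 [000011]: F1=0 F2=1 (differ) -> 1
  row 4 [000100]: F1=0 F2=1 (differ) -> 1
  (every remaining row is evaluated the same way; all 64 results are listed next)
Full result column, 8 rows per line (p,q,r fixed per line; s,t,u runs 000..111 left to right):
  rows 0-7 [p,q,r=000]: 11111111  (ones: 8)
  rows 8-15 [p,q,r=001]: 11111111  (ones: 8)
  rows 16-23 [p,q,r=010]: 00110000  (ones: 2)
  rows 24-31 [p,q,r=011]: 00110000  (ones: 2)
  rows 32-39 [p,q,r=100]: 11111111  (ones: 8)
  rows 40-47 [p,q,r=101]: 11001111  (ones: 6)
  rows 48-55 [p,q,r=110]: 00110000  (ones: 2)
  rows 56-63 [p,q,r=111]: 00000000  (ones: 0)
Disagreements = 8+8+2+2+8+6+2+0 = 36

36


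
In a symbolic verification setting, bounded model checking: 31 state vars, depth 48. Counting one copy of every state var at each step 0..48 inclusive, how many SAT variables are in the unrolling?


BMC unrolls to depth k, creating one copy of each state var for steps 0..k.
Step count = 48 + 1 = 49 (steps 0 through 48)
Vars per step = 31
Total = 31 * 49 = 1519

1519


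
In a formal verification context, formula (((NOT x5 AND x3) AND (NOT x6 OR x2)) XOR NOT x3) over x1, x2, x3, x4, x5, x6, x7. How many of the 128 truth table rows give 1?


Formula: (((NOT x5 AND x3) AND (NOT x6 OR x2)) XOR NOT x3) over 7 vars (128 rows)
Evaluate each row (x1, x2, x3, x4, x5, x6, x7 as bits, MSB first):
  row 0 [0000000]: (((NOT 0 AND 0) AND (NOT 0 OR 0)) XOR NOT 0) -> 1
  row 1 [0000001]: (((NOT 0 AND 0) AND (NOT 0 OR 0)) XOR NOT 0) -> 1
  row 2 [0000010]: (((NOT 0 AND 0) AND (NOT 1 OR 0)) XOR NOT 0) -> 1
  row 3 [0000011]: (((NOT 0 AND 0) AND (NOT 1 OR 0)) XOR NOT 0) -> 1
  row 4 [0000100]: (((NOT 1 AND 0) AND (NOT 0 OR 0)) XOR NOT 0) -> 1
  (every remaining row is evaluated the same way; all 128 results are listed next)
Full result column, 8 rows per line (x1,x2,x3,x4 fixed per line; x5,x6,x7 runs 000..111 left to right):
  rows 0-7 [x1,x2,x3,x4=0000]: 11111111  (ones: 8)
  rows 8-15 [x1,x2,x3,x4=0001]: 11111111  (ones: 8)
  rows 16-23 [x1,x2,x3,x4=0010]: 11000000  (ones: 2)
  rows 24-31 [x1,x2,x3,x4=0011]: 11000000  (ones: 2)
  rows 32-39 [x1,x2,x3,x4=0100]: 11111111  (ones: 8)
  rows 40-47 [x1,x2,x3,x4=0101]: 11111111  (ones: 8)
  rows 48-55 [x1,x2,x3,x4=0110]: 11110000  (ones: 4)
  rows 56-63 [x1,x2,x3,x4=0111]: 11110000  (ones: 4)
  rows 64-71 [x1,x2,x3,x4=1000]: 11111111  (ones: 8)
  rows 72-79 [x1,x2,x3,x4=1001]: 11111111  (ones: 8)
  rows 80-87 [x1,x2,x3,x4=1010]: 11000000  (ones: 2)
  rows 88-95 [x1,x2,x3,x4=1011]: 11000000  (ones: 2)
  rows 96-103 [x1,x2,x3,x4=1100]: 11111111  (ones: 8)
  rows 104-111 [x1,x2,x3,x4=1101]: 11111111  (ones: 8)
  rows 112-119 [x1,x2,x3,x4=1110]: 11110000  (ones: 4)
  rows 120-127 [x1,x2,x3,x4=1111]: 11110000  (ones: 4)
Count of 1-rows = 8+8+2+2+8+8+4+4+8+8+2+2+8+8+4+4 = 88

88


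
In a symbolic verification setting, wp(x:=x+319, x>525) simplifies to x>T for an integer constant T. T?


Formula: wp(x:=E, P) = P[E/x] (substitute E for x in postcondition)
Step 1: Postcondition: x>525
Step 2: Substitute x+319 for x: x+319>525
Step 3: Solve for x: x > 525-319 = 206

206


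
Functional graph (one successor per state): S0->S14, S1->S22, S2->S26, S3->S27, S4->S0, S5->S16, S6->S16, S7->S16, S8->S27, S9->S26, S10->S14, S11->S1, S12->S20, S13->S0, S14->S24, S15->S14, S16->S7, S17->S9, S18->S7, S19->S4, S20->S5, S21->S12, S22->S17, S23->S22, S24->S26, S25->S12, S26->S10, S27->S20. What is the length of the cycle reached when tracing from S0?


Trace from S0 until a state repeats:
  S0 -> S14 -> S24 -> S26 -> S10 -> S14
S14 first seen at step 1, revisited at step 5.
Cycle length = 5 - 1 = 4

4
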